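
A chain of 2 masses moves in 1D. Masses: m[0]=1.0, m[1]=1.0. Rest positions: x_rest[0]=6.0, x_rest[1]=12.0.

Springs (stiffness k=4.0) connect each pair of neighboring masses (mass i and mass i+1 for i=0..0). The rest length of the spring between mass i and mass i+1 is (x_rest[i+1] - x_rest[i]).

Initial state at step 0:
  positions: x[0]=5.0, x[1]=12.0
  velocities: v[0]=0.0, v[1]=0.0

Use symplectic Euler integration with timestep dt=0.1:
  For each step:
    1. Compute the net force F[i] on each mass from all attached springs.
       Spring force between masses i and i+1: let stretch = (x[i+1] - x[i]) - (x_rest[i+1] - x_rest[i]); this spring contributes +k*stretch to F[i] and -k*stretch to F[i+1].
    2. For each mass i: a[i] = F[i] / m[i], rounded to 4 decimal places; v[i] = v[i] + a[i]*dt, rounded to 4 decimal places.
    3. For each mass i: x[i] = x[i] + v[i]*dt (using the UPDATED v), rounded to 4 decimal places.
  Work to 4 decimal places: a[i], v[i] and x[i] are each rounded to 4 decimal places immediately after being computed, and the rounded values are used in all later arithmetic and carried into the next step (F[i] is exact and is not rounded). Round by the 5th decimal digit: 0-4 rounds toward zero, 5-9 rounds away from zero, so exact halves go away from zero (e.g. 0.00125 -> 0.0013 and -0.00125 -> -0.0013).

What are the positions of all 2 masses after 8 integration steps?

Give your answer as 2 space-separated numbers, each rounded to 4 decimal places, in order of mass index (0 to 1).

Answer: 5.8766 11.1234

Derivation:
Step 0: x=[5.0000 12.0000] v=[0.0000 0.0000]
Step 1: x=[5.0400 11.9600] v=[0.4000 -0.4000]
Step 2: x=[5.1168 11.8832] v=[0.7680 -0.7680]
Step 3: x=[5.2243 11.7757] v=[1.0746 -1.0746]
Step 4: x=[5.3538 11.6462] v=[1.2952 -1.2952]
Step 5: x=[5.4950 11.5050] v=[1.4122 -1.4122]
Step 6: x=[5.6366 11.3634] v=[1.4162 -1.4162]
Step 7: x=[5.7673 11.2327] v=[1.3069 -1.3069]
Step 8: x=[5.8766 11.1234] v=[1.0931 -1.0931]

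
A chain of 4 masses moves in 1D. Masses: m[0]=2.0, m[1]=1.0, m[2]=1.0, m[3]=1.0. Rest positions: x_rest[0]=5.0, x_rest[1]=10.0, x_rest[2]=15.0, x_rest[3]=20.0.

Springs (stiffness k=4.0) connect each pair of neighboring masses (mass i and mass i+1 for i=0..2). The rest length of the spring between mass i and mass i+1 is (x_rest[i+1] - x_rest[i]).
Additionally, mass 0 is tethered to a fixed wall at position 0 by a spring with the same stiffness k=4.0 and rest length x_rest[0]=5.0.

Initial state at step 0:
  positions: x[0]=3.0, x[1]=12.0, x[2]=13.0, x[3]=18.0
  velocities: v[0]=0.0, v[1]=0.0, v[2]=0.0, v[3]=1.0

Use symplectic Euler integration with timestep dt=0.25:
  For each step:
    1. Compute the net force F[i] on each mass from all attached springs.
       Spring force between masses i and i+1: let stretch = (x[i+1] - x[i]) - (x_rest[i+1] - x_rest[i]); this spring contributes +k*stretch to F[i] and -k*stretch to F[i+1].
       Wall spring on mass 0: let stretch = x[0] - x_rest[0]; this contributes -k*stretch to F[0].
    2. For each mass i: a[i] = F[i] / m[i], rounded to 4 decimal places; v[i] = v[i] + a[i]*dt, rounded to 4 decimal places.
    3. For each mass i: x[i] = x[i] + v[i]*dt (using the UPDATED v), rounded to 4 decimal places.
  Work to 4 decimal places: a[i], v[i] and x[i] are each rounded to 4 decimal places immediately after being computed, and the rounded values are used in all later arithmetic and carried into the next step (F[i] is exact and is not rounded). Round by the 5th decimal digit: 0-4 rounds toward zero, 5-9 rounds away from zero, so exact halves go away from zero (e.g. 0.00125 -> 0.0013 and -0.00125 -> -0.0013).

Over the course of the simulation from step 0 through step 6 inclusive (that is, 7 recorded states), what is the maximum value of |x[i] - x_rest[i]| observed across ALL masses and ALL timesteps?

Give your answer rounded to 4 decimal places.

Step 0: x=[3.0000 12.0000 13.0000 18.0000] v=[0.0000 0.0000 0.0000 1.0000]
Step 1: x=[3.7500 10.0000 14.0000 18.2500] v=[3.0000 -8.0000 4.0000 1.0000]
Step 2: x=[4.8125 7.4375 15.0625 18.6875] v=[4.2500 -10.2500 4.2500 1.7500]
Step 3: x=[5.6016 6.1250 15.1250 19.4688] v=[3.1563 -5.2500 0.2500 3.1250]
Step 4: x=[5.7559 6.9317 14.0235 20.4141] v=[0.6172 3.2266 -4.4062 3.7812]
Step 5: x=[5.3377 9.2174 12.7467 21.0118] v=[-1.6729 9.1426 -5.1074 2.3906]
Step 6: x=[4.7372 11.4155 12.6538 20.7932] v=[-2.4019 8.7922 -0.3716 -0.8745]
Max displacement = 3.8750

Answer: 3.8750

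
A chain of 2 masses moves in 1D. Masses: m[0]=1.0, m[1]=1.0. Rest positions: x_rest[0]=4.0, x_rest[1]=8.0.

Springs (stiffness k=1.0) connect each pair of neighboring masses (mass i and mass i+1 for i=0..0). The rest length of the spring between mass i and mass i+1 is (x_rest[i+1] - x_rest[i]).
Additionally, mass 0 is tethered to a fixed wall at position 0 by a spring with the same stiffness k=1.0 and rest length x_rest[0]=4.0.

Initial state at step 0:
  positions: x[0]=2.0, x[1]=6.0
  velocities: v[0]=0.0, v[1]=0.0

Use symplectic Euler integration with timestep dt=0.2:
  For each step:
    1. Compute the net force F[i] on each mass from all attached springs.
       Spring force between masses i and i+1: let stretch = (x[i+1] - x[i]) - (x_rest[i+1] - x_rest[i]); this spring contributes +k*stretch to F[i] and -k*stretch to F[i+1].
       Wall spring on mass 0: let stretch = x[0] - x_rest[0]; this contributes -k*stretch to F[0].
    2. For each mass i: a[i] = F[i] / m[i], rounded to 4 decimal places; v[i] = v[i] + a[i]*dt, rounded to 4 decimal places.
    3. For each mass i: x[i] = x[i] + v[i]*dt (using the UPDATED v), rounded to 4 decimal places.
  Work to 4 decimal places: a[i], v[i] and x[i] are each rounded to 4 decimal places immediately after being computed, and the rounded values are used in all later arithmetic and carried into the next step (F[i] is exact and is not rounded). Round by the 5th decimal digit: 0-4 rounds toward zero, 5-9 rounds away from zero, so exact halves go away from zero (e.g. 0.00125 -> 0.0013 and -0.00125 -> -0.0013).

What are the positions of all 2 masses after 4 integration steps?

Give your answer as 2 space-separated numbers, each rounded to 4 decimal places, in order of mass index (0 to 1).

Answer: 2.7084 6.0453

Derivation:
Step 0: x=[2.0000 6.0000] v=[0.0000 0.0000]
Step 1: x=[2.0800 6.0000] v=[0.4000 0.0000]
Step 2: x=[2.2336 6.0032] v=[0.7680 0.0160]
Step 3: x=[2.4486 6.0156] v=[1.0752 0.0621]
Step 4: x=[2.7084 6.0453] v=[1.2989 0.1487]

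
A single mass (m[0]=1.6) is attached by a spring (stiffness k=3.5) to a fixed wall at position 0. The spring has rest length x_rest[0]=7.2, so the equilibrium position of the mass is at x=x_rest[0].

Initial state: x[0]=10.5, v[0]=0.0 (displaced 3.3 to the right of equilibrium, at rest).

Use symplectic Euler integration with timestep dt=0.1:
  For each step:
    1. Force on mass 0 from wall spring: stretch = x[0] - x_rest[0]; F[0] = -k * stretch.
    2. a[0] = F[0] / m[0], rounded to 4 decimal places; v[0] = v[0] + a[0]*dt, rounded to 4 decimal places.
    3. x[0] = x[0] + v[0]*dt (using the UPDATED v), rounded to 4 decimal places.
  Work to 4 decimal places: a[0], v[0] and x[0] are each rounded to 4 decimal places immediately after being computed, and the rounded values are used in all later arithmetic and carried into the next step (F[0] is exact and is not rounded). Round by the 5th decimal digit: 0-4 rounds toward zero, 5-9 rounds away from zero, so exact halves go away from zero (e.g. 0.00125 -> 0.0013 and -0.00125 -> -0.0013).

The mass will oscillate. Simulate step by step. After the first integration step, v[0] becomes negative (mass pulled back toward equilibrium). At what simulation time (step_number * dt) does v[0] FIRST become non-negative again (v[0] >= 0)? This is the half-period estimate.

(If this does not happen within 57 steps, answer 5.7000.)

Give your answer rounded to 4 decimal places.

Answer: 2.2000

Derivation:
Step 0: x=[10.5000] v=[0.0000]
Step 1: x=[10.4278] v=[-0.7219]
Step 2: x=[10.2850] v=[-1.4280]
Step 3: x=[10.0747] v=[-2.1028]
Step 4: x=[9.8015] v=[-2.7316]
Step 5: x=[9.4714] v=[-3.3007]
Step 6: x=[9.0916] v=[-3.7976]
Step 7: x=[8.6705] v=[-4.2114]
Step 8: x=[8.2172] v=[-4.5331]
Step 9: x=[7.7416] v=[-4.7556]
Step 10: x=[7.2542] v=[-4.8741]
Step 11: x=[6.7656] v=[-4.8860]
Step 12: x=[6.2865] v=[-4.7910]
Step 13: x=[5.8274] v=[-4.5912]
Step 14: x=[5.3983] v=[-4.2909]
Step 15: x=[5.0086] v=[-3.8968]
Step 16: x=[4.6669] v=[-3.4174]
Step 17: x=[4.3806] v=[-2.8633]
Step 18: x=[4.1559] v=[-2.2466]
Step 19: x=[3.9978] v=[-1.5807]
Step 20: x=[3.9098] v=[-0.8802]
Step 21: x=[3.8938] v=[-0.1605]
Step 22: x=[3.9501] v=[0.5627]
First v>=0 after going negative at step 22, time=2.2000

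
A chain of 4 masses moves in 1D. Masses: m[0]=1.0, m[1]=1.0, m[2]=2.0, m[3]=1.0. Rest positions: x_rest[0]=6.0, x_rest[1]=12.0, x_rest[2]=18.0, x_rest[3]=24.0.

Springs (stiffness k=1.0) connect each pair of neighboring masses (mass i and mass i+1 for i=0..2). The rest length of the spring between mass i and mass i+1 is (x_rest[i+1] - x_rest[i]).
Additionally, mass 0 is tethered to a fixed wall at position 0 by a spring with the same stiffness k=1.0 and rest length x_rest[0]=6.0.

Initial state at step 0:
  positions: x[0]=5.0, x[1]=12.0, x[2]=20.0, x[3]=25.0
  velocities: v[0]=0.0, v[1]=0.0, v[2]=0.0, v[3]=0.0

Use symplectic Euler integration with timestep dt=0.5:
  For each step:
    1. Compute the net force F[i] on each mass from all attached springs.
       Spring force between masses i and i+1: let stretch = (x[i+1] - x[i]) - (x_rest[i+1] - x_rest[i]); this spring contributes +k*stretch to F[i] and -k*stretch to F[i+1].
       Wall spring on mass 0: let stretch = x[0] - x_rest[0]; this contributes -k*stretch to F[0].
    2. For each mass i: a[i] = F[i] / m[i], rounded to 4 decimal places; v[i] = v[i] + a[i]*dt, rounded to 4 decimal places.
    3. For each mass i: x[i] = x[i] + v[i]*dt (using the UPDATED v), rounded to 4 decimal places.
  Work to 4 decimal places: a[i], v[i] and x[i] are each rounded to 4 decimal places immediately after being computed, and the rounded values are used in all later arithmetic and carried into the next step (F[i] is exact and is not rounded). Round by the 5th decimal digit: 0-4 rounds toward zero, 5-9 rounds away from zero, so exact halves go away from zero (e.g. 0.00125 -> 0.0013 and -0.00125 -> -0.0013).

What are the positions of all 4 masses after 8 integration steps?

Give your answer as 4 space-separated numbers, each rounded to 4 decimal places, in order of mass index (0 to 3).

Answer: 5.6624 12.3612 19.0687 23.1874

Derivation:
Step 0: x=[5.0000 12.0000 20.0000 25.0000] v=[0.0000 0.0000 0.0000 0.0000]
Step 1: x=[5.5000 12.2500 19.6250 25.2500] v=[1.0000 0.5000 -0.7500 0.5000]
Step 2: x=[6.3125 12.6563 19.0313 25.5938] v=[1.6250 0.8125 -1.1875 0.6875]
Step 3: x=[7.1329 13.0704 18.4610 25.7970] v=[1.6407 0.8281 -1.1406 0.4063]
Step 4: x=[7.6544 13.3478 18.1339 25.6662] v=[1.0430 0.5547 -0.6543 -0.2617]
Step 5: x=[7.6857 13.3984 18.1501 25.1523] v=[0.0625 0.1011 0.0323 -1.0279]
Step 6: x=[7.2237 13.2087 18.4476 24.3878] v=[-0.9240 -0.3794 0.5950 -1.5290]
Step 7: x=[6.4520 12.8325 18.8328 23.6383] v=[-1.5434 -0.7525 0.7704 -1.4991]
Step 8: x=[5.6624 12.3612 19.0687 23.1874] v=[-1.5792 -0.9426 0.4717 -0.9019]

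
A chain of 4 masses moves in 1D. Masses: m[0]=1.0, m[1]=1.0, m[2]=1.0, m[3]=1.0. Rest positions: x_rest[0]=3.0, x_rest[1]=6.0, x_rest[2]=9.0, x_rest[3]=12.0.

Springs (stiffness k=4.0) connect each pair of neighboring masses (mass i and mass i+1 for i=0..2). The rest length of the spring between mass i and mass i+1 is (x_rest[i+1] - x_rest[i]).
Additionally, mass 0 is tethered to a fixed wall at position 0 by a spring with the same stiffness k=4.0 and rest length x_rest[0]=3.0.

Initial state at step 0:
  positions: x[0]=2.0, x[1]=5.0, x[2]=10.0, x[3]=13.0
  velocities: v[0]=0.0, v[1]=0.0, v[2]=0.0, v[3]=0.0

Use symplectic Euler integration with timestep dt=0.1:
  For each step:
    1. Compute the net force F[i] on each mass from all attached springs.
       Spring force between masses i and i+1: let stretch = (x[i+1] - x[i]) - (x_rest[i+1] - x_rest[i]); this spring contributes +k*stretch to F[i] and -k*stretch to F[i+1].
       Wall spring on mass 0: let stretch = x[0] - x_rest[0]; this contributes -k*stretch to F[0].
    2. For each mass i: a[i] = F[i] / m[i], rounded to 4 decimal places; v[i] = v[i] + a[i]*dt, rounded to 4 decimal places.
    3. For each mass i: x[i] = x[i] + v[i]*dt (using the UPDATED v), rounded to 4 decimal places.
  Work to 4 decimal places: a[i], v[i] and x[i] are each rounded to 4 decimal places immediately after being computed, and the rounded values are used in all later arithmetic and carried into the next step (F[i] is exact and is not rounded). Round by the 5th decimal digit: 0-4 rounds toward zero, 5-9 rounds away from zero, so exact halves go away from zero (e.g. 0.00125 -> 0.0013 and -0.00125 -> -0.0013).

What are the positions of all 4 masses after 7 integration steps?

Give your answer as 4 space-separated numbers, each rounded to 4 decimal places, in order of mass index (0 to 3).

Answer: 3.0631 6.4247 8.7391 12.6935

Derivation:
Step 0: x=[2.0000 5.0000 10.0000 13.0000] v=[0.0000 0.0000 0.0000 0.0000]
Step 1: x=[2.0400 5.0800 9.9200 13.0000] v=[0.4000 0.8000 -0.8000 0.0000]
Step 2: x=[2.1200 5.2320 9.7696 12.9968] v=[0.8000 1.5200 -1.5040 -0.0320]
Step 3: x=[2.2397 5.4410 9.5668 12.9845] v=[1.1968 2.0902 -2.0282 -0.1229]
Step 4: x=[2.3978 5.6870 9.3357 12.9555] v=[1.5814 2.4600 -2.3114 -0.2900]
Step 5: x=[2.5916 5.9474 9.1034 12.9017] v=[1.9380 2.6038 -2.3230 -0.5379]
Step 6: x=[2.8160 6.1998 8.8968 12.8160] v=[2.2437 2.5239 -2.0661 -0.8572]
Step 7: x=[3.0631 6.4247 8.7391 12.6935] v=[2.4708 2.2492 -1.5772 -1.2249]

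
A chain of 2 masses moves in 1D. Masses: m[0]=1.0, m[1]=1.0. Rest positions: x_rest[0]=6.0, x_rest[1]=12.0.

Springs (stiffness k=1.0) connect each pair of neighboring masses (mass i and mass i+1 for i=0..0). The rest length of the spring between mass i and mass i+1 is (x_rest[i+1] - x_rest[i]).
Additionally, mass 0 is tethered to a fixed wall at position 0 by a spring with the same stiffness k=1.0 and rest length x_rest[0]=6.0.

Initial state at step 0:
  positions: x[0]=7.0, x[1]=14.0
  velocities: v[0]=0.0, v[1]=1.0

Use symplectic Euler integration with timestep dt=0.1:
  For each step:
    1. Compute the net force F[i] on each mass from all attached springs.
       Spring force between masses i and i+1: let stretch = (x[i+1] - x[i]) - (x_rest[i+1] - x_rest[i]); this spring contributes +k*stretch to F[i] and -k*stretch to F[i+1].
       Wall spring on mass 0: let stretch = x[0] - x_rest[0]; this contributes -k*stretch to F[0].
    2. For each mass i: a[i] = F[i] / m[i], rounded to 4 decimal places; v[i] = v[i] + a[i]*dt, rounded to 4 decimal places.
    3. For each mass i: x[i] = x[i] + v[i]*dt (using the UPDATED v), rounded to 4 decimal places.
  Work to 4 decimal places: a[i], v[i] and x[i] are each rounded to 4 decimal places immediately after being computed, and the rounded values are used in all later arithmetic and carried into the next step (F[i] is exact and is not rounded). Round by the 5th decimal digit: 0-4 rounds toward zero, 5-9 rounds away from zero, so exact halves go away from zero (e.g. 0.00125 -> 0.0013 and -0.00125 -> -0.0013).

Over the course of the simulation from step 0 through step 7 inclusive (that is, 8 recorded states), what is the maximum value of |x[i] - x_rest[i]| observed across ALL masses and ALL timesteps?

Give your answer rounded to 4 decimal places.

Answer: 2.3787

Derivation:
Step 0: x=[7.0000 14.0000] v=[0.0000 1.0000]
Step 1: x=[7.0000 14.0900] v=[0.0000 0.9000]
Step 2: x=[7.0009 14.1691] v=[0.0090 0.7910]
Step 3: x=[7.0035 14.2365] v=[0.0257 0.6742]
Step 4: x=[7.0084 14.2916] v=[0.0487 0.5509]
Step 5: x=[7.0160 14.3339] v=[0.0762 0.4226]
Step 6: x=[7.0266 14.3630] v=[0.1064 0.2908]
Step 7: x=[7.0403 14.3787] v=[0.1374 0.1572]
Max displacement = 2.3787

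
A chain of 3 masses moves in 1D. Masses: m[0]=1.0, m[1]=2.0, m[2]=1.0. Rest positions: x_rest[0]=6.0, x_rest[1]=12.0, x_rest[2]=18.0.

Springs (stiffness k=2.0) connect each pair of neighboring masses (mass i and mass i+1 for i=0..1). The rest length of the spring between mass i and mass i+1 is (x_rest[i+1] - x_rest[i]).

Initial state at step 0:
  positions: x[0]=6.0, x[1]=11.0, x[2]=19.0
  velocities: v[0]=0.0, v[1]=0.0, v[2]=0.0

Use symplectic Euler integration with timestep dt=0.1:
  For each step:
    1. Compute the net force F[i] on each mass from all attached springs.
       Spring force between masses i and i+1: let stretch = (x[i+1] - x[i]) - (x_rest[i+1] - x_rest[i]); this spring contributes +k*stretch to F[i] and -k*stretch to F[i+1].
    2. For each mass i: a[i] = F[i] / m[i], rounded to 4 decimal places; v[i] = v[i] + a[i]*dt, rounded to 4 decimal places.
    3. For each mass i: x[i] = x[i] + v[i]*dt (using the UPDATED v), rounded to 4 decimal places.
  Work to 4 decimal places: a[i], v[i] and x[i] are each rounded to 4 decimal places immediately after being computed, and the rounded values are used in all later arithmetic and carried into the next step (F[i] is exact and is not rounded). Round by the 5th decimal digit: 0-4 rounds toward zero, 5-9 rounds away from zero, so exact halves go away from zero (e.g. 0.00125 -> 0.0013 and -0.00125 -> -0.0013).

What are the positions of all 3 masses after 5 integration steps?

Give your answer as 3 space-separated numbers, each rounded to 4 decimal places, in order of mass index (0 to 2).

Step 0: x=[6.0000 11.0000 19.0000] v=[0.0000 0.0000 0.0000]
Step 1: x=[5.9800 11.0300 18.9600] v=[-0.2000 0.3000 -0.4000]
Step 2: x=[5.9410 11.0888 18.8814] v=[-0.3900 0.5880 -0.7860]
Step 3: x=[5.8850 11.1741 18.7670] v=[-0.5604 0.8525 -1.1445]
Step 4: x=[5.8147 11.2824 18.6207] v=[-0.7026 1.0829 -1.4631]
Step 5: x=[5.7338 11.4094 18.4476] v=[-0.8091 1.2700 -1.7308]

Answer: 5.7338 11.4094 18.4476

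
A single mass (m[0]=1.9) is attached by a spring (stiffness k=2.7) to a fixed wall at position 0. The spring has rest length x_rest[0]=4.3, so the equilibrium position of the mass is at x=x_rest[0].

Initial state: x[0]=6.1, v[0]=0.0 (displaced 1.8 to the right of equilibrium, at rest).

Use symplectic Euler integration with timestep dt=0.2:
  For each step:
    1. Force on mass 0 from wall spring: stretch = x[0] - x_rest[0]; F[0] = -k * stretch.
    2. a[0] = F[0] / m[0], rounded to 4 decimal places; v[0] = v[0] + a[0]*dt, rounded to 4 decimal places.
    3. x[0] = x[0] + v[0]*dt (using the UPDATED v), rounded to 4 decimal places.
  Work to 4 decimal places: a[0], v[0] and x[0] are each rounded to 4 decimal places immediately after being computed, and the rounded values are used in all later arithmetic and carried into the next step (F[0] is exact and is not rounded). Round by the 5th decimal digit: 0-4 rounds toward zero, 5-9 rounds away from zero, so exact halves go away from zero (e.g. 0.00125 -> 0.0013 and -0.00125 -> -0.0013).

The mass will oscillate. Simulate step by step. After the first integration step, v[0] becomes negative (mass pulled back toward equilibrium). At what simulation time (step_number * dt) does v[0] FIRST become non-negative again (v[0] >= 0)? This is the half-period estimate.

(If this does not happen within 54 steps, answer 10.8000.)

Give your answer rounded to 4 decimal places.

Answer: 2.8000

Derivation:
Step 0: x=[6.1000] v=[0.0000]
Step 1: x=[5.9977] v=[-0.5116]
Step 2: x=[5.7989] v=[-0.9941]
Step 3: x=[5.5149] v=[-1.4201]
Step 4: x=[5.1618] v=[-1.7654]
Step 5: x=[4.7597] v=[-2.0103]
Step 6: x=[4.3315] v=[-2.1410]
Step 7: x=[3.9015] v=[-2.1500]
Step 8: x=[3.4942] v=[-2.0367]
Step 9: x=[3.1327] v=[-1.8077]
Step 10: x=[2.8375] v=[-1.4759]
Step 11: x=[2.6255] v=[-1.0602]
Step 12: x=[2.5086] v=[-0.5843]
Step 13: x=[2.4936] v=[-0.0752]
Step 14: x=[2.5812] v=[0.4382]
First v>=0 after going negative at step 14, time=2.8000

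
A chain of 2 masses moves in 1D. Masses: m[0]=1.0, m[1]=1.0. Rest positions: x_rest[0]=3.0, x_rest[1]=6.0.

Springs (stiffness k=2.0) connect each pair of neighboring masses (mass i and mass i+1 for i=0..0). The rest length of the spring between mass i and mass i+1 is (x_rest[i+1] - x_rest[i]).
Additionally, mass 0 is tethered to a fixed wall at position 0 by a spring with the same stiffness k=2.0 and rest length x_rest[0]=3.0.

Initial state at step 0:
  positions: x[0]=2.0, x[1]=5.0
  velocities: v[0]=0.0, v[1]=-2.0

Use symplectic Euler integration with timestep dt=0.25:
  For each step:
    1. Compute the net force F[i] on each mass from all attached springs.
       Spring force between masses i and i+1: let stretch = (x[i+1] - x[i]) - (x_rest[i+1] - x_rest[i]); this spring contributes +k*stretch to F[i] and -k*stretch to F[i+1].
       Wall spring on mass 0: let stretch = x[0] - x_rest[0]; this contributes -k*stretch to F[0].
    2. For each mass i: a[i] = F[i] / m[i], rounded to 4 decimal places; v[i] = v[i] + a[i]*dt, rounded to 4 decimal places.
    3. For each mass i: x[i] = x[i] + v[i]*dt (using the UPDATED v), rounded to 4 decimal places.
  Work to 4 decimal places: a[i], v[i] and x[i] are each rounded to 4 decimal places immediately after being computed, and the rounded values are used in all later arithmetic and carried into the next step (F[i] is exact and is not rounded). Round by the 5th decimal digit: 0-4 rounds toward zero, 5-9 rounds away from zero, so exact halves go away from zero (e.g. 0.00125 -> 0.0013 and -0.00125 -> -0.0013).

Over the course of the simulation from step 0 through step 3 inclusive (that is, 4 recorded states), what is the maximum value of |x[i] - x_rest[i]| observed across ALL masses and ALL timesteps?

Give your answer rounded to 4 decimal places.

Step 0: x=[2.0000 5.0000] v=[0.0000 -2.0000]
Step 1: x=[2.1250 4.5000] v=[0.5000 -2.0000]
Step 2: x=[2.2813 4.0781] v=[0.6250 -1.6875]
Step 3: x=[2.3770 3.8066] v=[0.3828 -1.0859]
Max displacement = 2.1934

Answer: 2.1934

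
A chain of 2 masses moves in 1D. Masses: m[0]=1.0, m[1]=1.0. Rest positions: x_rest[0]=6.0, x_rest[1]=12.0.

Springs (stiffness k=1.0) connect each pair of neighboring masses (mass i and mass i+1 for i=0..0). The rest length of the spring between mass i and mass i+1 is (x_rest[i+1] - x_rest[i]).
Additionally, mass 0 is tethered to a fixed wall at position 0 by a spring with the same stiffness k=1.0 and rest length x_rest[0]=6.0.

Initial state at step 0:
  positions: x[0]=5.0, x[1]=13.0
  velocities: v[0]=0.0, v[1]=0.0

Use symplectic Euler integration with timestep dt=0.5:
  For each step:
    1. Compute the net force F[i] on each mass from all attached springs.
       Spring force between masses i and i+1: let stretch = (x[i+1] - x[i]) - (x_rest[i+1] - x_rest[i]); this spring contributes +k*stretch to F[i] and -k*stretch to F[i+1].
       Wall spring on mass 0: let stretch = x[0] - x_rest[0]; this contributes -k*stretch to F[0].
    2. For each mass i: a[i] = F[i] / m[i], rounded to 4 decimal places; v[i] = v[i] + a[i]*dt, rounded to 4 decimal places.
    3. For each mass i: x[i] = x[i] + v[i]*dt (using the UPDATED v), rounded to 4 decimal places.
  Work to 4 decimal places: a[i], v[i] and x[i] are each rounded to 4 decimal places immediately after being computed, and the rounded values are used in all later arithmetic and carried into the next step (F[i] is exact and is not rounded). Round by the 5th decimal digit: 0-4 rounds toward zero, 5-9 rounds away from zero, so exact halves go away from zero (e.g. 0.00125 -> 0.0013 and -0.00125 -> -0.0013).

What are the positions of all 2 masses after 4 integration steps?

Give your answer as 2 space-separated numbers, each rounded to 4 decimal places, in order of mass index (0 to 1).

Answer: 7.0821 11.3985

Derivation:
Step 0: x=[5.0000 13.0000] v=[0.0000 0.0000]
Step 1: x=[5.7500 12.5000] v=[1.5000 -1.0000]
Step 2: x=[6.7500 11.8125] v=[2.0000 -1.3750]
Step 3: x=[7.3282 11.3594] v=[1.1563 -0.9063]
Step 4: x=[7.0821 11.3985] v=[-0.4922 0.0781]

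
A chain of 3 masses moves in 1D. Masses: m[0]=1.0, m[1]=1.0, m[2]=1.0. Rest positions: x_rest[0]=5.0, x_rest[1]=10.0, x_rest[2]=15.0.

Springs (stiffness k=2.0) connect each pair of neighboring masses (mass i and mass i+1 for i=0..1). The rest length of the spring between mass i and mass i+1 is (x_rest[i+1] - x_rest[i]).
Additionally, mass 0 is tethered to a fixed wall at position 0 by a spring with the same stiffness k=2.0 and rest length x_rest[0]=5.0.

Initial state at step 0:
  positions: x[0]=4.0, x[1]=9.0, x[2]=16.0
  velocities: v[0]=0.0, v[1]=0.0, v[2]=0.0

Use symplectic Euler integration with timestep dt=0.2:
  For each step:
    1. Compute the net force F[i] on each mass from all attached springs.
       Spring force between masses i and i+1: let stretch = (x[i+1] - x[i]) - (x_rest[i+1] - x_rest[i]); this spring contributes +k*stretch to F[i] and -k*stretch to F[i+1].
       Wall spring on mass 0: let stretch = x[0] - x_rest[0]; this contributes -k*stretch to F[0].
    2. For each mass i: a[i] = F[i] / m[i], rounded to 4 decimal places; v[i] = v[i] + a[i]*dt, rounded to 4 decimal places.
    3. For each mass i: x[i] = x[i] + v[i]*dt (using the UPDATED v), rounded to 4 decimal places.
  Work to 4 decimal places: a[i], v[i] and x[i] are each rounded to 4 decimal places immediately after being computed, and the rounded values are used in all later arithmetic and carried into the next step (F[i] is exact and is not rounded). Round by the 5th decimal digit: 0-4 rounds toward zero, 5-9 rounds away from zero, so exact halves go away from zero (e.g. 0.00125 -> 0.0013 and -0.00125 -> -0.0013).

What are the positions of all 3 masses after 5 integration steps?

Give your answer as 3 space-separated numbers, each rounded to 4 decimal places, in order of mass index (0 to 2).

Step 0: x=[4.0000 9.0000 16.0000] v=[0.0000 0.0000 0.0000]
Step 1: x=[4.0800 9.1600 15.8400] v=[0.4000 0.8000 -0.8000]
Step 2: x=[4.2400 9.4480 15.5456] v=[0.8000 1.4400 -1.4720]
Step 3: x=[4.4774 9.8072 15.1634] v=[1.1872 1.7958 -1.9110]
Step 4: x=[4.7830 10.1685 14.7527] v=[1.5282 1.8064 -2.0535]
Step 5: x=[5.1368 10.4657 14.3753] v=[1.7692 1.4859 -1.8872]

Answer: 5.1368 10.4657 14.3753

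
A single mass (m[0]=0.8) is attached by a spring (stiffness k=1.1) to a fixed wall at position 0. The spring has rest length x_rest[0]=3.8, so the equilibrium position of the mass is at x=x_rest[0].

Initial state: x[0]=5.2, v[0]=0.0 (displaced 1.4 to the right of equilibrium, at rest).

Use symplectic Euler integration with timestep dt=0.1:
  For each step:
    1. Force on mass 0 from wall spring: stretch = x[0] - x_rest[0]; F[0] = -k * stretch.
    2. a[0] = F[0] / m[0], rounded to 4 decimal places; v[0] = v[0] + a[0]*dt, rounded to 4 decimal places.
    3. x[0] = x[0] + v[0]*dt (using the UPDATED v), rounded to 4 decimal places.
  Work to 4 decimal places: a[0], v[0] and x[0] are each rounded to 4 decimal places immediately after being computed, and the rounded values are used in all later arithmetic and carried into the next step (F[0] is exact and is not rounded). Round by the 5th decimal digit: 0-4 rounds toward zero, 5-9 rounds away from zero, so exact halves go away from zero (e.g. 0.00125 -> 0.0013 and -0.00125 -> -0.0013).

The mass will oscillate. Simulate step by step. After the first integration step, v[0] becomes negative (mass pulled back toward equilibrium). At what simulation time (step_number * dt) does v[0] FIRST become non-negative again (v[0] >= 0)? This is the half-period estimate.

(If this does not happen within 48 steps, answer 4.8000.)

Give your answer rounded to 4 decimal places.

Step 0: x=[5.2000] v=[0.0000]
Step 1: x=[5.1808] v=[-0.1925]
Step 2: x=[5.1426] v=[-0.3824]
Step 3: x=[5.0859] v=[-0.5670]
Step 4: x=[5.0115] v=[-0.7438]
Step 5: x=[4.9205] v=[-0.9104]
Step 6: x=[4.8141] v=[-1.0645]
Step 7: x=[4.6937] v=[-1.2039]
Step 8: x=[4.5610] v=[-1.3268]
Step 9: x=[4.4179] v=[-1.4314]
Step 10: x=[4.2663] v=[-1.5164]
Step 11: x=[4.1083] v=[-1.5805]
Step 12: x=[3.9460] v=[-1.6229]
Step 13: x=[3.7817] v=[-1.6430]
Step 14: x=[3.6177] v=[-1.6405]
Step 15: x=[3.4562] v=[-1.6154]
Step 16: x=[3.2994] v=[-1.5681]
Step 17: x=[3.1495] v=[-1.4993]
Step 18: x=[3.0085] v=[-1.4099]
Step 19: x=[2.8784] v=[-1.3011]
Step 20: x=[2.7610] v=[-1.1744]
Step 21: x=[2.6579] v=[-1.0315]
Step 22: x=[2.5705] v=[-0.8745]
Step 23: x=[2.5000] v=[-0.7054]
Step 24: x=[2.4473] v=[-0.5267]
Step 25: x=[2.4132] v=[-0.3407]
Step 26: x=[2.3982] v=[-0.1500]
Step 27: x=[2.4025] v=[0.0428]
First v>=0 after going negative at step 27, time=2.7000

Answer: 2.7000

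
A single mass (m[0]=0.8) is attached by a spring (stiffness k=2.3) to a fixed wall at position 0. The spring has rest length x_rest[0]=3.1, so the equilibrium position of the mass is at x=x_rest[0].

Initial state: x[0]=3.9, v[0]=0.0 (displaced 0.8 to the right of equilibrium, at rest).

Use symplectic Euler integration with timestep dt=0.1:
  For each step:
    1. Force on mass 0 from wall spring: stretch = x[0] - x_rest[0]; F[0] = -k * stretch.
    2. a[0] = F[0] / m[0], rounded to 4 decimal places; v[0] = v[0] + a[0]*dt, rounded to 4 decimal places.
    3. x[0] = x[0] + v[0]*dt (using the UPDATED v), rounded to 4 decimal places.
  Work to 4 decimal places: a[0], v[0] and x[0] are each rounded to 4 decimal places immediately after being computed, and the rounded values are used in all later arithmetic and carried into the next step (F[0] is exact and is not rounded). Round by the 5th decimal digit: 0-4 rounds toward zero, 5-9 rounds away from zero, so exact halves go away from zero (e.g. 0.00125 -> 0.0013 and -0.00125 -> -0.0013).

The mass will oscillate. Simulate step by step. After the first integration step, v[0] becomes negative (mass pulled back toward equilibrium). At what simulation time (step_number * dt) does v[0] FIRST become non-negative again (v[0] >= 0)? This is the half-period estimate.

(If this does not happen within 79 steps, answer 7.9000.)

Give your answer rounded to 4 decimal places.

Step 0: x=[3.9000] v=[0.0000]
Step 1: x=[3.8770] v=[-0.2300]
Step 2: x=[3.8317] v=[-0.4534]
Step 3: x=[3.7653] v=[-0.6638]
Step 4: x=[3.6798] v=[-0.8551]
Step 5: x=[3.5776] v=[-1.0218]
Step 6: x=[3.4617] v=[-1.1591]
Step 7: x=[3.3354] v=[-1.2631]
Step 8: x=[3.2023] v=[-1.3308]
Step 9: x=[3.0663] v=[-1.3602]
Step 10: x=[2.9313] v=[-1.3505]
Step 11: x=[2.8011] v=[-1.3020]
Step 12: x=[2.6795] v=[-1.2161]
Step 13: x=[2.5700] v=[-1.0952]
Step 14: x=[2.4757] v=[-0.9428]
Step 15: x=[2.3994] v=[-0.7633]
Step 16: x=[2.3432] v=[-0.5619]
Step 17: x=[2.3088] v=[-0.3443]
Step 18: x=[2.2971] v=[-0.1168]
Step 19: x=[2.3085] v=[0.1140]
First v>=0 after going negative at step 19, time=1.9000

Answer: 1.9000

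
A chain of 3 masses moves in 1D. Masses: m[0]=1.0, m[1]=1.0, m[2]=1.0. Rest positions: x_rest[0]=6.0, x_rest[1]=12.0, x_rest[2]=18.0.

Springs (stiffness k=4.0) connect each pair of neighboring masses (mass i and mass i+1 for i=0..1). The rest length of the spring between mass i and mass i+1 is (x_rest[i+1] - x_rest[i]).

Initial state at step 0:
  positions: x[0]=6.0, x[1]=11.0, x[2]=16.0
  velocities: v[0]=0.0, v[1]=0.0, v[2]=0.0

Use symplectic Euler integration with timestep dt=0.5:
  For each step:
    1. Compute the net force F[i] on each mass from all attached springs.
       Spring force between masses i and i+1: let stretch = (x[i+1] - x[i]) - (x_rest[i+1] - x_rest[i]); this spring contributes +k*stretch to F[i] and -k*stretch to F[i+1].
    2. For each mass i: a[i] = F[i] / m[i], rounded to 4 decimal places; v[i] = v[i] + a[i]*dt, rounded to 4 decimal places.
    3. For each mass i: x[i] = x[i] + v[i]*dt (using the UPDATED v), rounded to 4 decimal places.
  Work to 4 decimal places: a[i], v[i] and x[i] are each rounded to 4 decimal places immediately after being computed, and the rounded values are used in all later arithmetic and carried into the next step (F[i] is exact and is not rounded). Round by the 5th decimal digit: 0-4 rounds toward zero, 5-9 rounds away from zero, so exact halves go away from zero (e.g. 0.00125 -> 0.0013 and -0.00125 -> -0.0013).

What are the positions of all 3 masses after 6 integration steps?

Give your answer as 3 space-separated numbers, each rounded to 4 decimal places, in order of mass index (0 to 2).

Step 0: x=[6.0000 11.0000 16.0000] v=[0.0000 0.0000 0.0000]
Step 1: x=[5.0000 11.0000 17.0000] v=[-2.0000 0.0000 2.0000]
Step 2: x=[4.0000 11.0000 18.0000] v=[-2.0000 0.0000 2.0000]
Step 3: x=[4.0000 11.0000 18.0000] v=[0.0000 0.0000 0.0000]
Step 4: x=[5.0000 11.0000 17.0000] v=[2.0000 0.0000 -2.0000]
Step 5: x=[6.0000 11.0000 16.0000] v=[2.0000 0.0000 -2.0000]
Step 6: x=[6.0000 11.0000 16.0000] v=[0.0000 0.0000 0.0000]

Answer: 6.0000 11.0000 16.0000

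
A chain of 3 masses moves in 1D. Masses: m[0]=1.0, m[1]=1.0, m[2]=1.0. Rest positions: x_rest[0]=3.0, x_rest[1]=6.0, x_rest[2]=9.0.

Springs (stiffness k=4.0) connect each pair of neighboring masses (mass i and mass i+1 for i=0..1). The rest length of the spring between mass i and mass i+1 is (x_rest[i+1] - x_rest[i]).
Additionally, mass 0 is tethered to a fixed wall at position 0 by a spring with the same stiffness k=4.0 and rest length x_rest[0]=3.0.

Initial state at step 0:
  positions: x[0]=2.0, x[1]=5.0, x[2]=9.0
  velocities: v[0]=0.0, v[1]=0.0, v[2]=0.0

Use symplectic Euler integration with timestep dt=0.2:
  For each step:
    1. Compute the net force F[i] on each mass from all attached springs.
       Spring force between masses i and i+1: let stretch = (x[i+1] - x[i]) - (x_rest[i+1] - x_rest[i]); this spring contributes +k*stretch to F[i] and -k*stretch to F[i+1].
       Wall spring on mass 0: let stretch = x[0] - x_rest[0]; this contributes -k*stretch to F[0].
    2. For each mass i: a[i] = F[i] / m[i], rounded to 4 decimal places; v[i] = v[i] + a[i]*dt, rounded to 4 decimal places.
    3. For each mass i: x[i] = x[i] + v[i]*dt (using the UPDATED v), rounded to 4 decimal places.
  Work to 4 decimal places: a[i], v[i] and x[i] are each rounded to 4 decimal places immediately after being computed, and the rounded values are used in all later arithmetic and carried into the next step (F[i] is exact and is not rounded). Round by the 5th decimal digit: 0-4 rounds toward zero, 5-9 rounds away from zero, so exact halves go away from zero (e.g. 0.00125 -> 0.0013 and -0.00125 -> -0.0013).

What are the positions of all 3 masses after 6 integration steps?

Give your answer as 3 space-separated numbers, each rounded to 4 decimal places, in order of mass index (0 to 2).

Step 0: x=[2.0000 5.0000 9.0000] v=[0.0000 0.0000 0.0000]
Step 1: x=[2.1600 5.1600 8.8400] v=[0.8000 0.8000 -0.8000]
Step 2: x=[2.4544 5.4288 8.5712] v=[1.4720 1.3440 -1.3440]
Step 3: x=[2.8320 5.7245 8.2796] v=[1.8880 1.4784 -1.4579]
Step 4: x=[3.2193 5.9662 8.0592] v=[1.9364 1.2085 -1.1020]
Step 5: x=[3.5310 6.1033 7.9839] v=[1.5585 0.6854 -0.3764]
Step 6: x=[3.6893 6.1297 8.0877] v=[0.7915 0.1320 0.5191]

Answer: 3.6893 6.1297 8.0877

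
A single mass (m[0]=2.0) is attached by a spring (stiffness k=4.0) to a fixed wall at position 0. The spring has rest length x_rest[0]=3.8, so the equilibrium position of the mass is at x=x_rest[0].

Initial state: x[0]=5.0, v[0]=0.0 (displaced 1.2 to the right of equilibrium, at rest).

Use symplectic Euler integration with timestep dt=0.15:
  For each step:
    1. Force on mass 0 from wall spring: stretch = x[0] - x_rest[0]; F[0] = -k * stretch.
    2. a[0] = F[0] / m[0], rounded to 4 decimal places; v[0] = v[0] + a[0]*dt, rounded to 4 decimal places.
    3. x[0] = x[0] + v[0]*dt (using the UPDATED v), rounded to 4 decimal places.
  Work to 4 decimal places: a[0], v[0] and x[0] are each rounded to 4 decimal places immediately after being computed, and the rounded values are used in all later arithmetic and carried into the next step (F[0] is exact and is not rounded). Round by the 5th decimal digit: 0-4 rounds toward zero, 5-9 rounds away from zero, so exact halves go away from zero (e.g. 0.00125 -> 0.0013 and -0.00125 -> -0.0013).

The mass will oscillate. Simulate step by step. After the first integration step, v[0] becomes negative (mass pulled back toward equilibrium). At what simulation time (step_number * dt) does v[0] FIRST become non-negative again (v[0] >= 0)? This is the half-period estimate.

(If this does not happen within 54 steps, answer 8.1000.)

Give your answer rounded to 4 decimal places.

Answer: 2.2500

Derivation:
Step 0: x=[5.0000] v=[0.0000]
Step 1: x=[4.9460] v=[-0.3600]
Step 2: x=[4.8404] v=[-0.7038]
Step 3: x=[4.6880] v=[-1.0159]
Step 4: x=[4.4957] v=[-1.2823]
Step 5: x=[4.2721] v=[-1.4910]
Step 6: x=[4.0272] v=[-1.6326]
Step 7: x=[3.7721] v=[-1.7008]
Step 8: x=[3.5182] v=[-1.6924]
Step 9: x=[3.2770] v=[-1.6079]
Step 10: x=[3.0594] v=[-1.4510]
Step 11: x=[2.8751] v=[-1.2288]
Step 12: x=[2.7324] v=[-0.9513]
Step 13: x=[2.6378] v=[-0.6310]
Step 14: x=[2.5955] v=[-0.2823]
Step 15: x=[2.6074] v=[0.0791]
First v>=0 after going negative at step 15, time=2.2500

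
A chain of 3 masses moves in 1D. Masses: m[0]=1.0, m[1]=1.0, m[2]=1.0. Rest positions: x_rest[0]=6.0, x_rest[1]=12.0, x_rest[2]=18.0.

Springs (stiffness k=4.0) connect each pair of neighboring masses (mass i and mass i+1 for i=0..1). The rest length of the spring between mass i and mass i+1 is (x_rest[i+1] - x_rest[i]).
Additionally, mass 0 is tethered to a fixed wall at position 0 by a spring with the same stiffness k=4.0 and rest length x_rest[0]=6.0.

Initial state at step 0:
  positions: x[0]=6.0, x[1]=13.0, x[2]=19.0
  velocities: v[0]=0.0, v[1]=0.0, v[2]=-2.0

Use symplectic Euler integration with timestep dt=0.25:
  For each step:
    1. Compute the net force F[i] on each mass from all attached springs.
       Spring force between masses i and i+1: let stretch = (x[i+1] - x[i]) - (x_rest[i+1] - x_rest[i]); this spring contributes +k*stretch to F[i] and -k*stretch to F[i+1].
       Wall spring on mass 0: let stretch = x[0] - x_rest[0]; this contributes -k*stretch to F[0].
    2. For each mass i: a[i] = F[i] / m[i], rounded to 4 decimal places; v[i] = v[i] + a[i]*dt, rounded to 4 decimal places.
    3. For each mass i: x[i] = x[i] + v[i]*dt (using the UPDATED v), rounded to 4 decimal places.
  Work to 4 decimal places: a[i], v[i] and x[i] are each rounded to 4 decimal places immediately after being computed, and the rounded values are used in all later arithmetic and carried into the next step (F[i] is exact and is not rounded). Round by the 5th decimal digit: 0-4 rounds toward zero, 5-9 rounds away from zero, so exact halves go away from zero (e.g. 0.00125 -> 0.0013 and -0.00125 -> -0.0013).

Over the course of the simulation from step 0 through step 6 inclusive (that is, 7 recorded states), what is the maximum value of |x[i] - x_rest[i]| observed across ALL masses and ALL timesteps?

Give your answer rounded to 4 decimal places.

Step 0: x=[6.0000 13.0000 19.0000] v=[0.0000 0.0000 -2.0000]
Step 1: x=[6.2500 12.7500 18.5000] v=[1.0000 -1.0000 -2.0000]
Step 2: x=[6.5625 12.3125 18.0625] v=[1.2500 -1.7500 -1.7500]
Step 3: x=[6.6719 11.8750 17.6875] v=[0.4375 -1.7500 -1.5000]
Step 4: x=[6.4141 11.5899 17.3594] v=[-1.0313 -1.1406 -1.3125]
Step 5: x=[5.8467 11.4532 17.0889] v=[-2.2696 -0.5469 -1.0820]
Step 6: x=[5.2193 11.3238 16.9095] v=[-2.5098 -0.5177 -0.7177]
Max displacement = 1.0905

Answer: 1.0905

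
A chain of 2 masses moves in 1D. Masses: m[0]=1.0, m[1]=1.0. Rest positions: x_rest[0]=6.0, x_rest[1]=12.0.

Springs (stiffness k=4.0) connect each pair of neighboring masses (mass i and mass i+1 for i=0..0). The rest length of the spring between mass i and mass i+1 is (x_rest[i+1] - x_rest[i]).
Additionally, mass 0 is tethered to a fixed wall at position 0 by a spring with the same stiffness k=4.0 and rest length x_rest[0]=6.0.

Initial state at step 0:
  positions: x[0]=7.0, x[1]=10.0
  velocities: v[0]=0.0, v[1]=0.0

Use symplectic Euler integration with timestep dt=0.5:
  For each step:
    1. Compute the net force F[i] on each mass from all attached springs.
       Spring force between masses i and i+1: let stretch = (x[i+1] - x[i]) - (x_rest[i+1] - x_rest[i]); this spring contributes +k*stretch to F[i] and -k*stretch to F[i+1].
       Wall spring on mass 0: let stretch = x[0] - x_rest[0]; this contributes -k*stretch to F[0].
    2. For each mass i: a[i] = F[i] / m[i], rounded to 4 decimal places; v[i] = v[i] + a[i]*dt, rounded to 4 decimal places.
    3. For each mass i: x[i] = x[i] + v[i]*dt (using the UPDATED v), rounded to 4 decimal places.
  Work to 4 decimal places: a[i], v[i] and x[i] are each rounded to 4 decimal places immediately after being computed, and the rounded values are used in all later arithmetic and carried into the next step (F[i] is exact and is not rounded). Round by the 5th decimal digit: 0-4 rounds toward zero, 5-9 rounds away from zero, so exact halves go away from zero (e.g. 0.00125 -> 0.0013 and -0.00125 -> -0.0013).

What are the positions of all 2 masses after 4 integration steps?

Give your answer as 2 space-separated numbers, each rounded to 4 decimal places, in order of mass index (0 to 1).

Answer: 5.0000 14.0000

Derivation:
Step 0: x=[7.0000 10.0000] v=[0.0000 0.0000]
Step 1: x=[3.0000 13.0000] v=[-8.0000 6.0000]
Step 2: x=[6.0000 12.0000] v=[6.0000 -2.0000]
Step 3: x=[9.0000 11.0000] v=[6.0000 -2.0000]
Step 4: x=[5.0000 14.0000] v=[-8.0000 6.0000]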